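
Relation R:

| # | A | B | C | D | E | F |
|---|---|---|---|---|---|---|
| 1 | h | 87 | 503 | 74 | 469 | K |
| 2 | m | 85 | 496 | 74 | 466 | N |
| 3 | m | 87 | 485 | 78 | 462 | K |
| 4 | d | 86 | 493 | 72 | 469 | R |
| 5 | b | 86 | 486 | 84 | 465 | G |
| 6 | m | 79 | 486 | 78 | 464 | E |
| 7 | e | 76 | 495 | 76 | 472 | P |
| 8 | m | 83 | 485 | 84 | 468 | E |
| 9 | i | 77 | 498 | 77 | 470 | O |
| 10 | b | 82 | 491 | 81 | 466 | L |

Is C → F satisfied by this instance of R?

No

C=503: row 1 → F = K ✓
C=496: row 2 → F = N ✓
C=485: rows 3, 8 → F takes values {K, E} — violation
C=493: row 4 → F = R ✓
C=486: rows 5, 6 → F takes values {G, E} — violation
C=495: row 7 → F = P ✓
C=498: row 9 → F = O ✓
C=491: row 10 → F = L ✓
Two rows agree on C but differ on F, so C → F does not hold.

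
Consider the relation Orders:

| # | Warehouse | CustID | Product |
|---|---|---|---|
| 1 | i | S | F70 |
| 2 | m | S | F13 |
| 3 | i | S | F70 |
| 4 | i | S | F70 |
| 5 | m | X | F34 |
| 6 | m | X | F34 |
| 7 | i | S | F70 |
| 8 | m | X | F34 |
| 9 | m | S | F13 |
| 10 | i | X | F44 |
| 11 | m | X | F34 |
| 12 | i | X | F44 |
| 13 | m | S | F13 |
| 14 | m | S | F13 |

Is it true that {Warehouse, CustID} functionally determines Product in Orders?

(Warehouse=i, CustID=S): rows 1, 3, 4, 7 → Product = F70, F70, F70, F70 ✓
(Warehouse=m, CustID=S): rows 2, 9, 13, 14 → Product = F13, F13, F13, F13 ✓
(Warehouse=m, CustID=X): rows 5, 6, 8, 11 → Product = F34, F34, F34, F34 ✓
(Warehouse=i, CustID=X): rows 10, 12 → Product = F44, F44 ✓
Every {Warehouse, CustID} value is associated with a single Product value, so {Warehouse, CustID} -> Product holds.

Yes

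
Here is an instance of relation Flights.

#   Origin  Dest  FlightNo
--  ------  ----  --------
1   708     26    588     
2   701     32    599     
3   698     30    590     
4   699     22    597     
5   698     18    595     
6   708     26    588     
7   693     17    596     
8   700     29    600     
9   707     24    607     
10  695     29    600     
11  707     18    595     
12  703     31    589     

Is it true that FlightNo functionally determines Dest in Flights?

Yes

FlightNo=588: rows 1, 6 → Dest = 26, 26 ✓
FlightNo=599: row 2 → Dest = 32 ✓
FlightNo=590: row 3 → Dest = 30 ✓
FlightNo=597: row 4 → Dest = 22 ✓
FlightNo=595: rows 5, 11 → Dest = 18, 18 ✓
FlightNo=596: row 7 → Dest = 17 ✓
FlightNo=600: rows 8, 10 → Dest = 29, 29 ✓
FlightNo=607: row 9 → Dest = 24 ✓
FlightNo=589: row 12 → Dest = 31 ✓
Every FlightNo value is associated with a single Dest value, so FlightNo → Dest holds.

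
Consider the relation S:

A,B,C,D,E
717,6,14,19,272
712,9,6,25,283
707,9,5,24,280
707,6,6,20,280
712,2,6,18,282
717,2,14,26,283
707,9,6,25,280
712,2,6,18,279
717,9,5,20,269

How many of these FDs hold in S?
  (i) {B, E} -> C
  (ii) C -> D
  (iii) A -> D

0

(i) {B, E} -> C: (B=9, E=280): 2 rows → C takes values {5, 6} — violation — fails.
(ii) C -> D: C=14: 2 rows → D takes values {19, 26} — violation; C=6: 5 rows → D takes values {25, 20, 18} — violation; C=5: 2 rows → D takes values {24, 20} — violation — fails.
(iii) A -> D: A=717: 3 rows → D takes values {19, 26, 20} — violation; A=712: 3 rows → D takes values {25, 18} — violation; A=707: 3 rows → D takes values {24, 20, 25} — violation — fails.
None of the 3 dependencies hold.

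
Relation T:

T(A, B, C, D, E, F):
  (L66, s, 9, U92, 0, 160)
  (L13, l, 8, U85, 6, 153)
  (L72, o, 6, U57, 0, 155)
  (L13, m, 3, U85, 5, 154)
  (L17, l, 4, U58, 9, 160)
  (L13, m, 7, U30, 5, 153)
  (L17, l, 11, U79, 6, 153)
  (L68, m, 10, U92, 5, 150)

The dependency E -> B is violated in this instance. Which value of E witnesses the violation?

E=0: 2 rows → B takes values {s, o} — violation
E=6: 2 rows → B = l, l ✓
E=5: 3 rows → B = m, m, m ✓
E=9: 1 row → B = l ✓
The only E value with inconsistent B is E=0.

0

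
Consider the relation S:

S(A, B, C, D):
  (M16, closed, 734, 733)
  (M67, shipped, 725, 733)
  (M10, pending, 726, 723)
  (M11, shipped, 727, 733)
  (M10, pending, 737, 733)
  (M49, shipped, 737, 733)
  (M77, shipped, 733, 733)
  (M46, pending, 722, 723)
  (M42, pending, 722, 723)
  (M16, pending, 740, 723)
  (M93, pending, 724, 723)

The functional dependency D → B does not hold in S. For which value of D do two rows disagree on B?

733

D=733: 6 rows → B takes values {closed, shipped, pending} — violation
D=723: 5 rows → B = pending, pending, pending, pending, pending ✓
The only D value with inconsistent B is D=733.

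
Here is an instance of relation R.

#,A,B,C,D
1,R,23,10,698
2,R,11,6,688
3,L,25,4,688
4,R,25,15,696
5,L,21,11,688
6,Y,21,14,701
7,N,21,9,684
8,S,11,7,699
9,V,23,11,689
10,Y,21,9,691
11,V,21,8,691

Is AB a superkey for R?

Rows 6 and 10 have the same AB value (A=Y, B=21) but are distinct tuples, so AB does not determine every attribute — not a superkey.

No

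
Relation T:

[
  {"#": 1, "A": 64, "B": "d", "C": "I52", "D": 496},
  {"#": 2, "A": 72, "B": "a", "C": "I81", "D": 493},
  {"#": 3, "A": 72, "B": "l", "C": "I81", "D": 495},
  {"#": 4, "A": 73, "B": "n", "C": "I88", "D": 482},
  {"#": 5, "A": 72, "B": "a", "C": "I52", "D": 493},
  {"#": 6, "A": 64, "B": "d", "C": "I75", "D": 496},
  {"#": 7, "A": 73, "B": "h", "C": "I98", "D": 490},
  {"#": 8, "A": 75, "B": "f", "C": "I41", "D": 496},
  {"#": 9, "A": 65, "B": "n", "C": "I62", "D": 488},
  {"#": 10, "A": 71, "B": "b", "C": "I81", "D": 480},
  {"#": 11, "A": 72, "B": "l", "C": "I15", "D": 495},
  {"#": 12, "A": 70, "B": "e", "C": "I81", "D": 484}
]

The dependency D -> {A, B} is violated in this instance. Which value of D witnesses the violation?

D=496: rows 1, 6, 8 → {A,B} takes values {(64, d), (75, f)} — violation
D=493: rows 2, 5 → {A,B} = (72, a), (72, a) ✓
D=495: rows 3, 11 → {A,B} = (72, l), (72, l) ✓
D=482: row 4 → {A,B} = (73, n) ✓
D=490: row 7 → {A,B} = (73, h) ✓
D=488: row 9 → {A,B} = (65, n) ✓
D=480: row 10 → {A,B} = (71, b) ✓
D=484: row 12 → {A,B} = (70, e) ✓
The only D value with inconsistent RHS is D=496.

496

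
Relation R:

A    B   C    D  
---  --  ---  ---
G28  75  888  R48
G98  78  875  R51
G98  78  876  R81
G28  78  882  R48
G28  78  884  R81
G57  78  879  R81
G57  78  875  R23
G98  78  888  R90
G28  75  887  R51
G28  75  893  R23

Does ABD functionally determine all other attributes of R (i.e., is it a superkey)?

Yes

All 10 rows have distinct ABD values, so ABD → (all attributes) holds and ABD is a superkey.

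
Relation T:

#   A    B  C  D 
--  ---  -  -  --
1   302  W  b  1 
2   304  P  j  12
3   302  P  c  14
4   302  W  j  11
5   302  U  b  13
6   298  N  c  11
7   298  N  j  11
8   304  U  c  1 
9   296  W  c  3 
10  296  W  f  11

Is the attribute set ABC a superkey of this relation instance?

Yes

All 10 rows have distinct ABC values, so ABC → (all attributes) holds and ABC is a superkey.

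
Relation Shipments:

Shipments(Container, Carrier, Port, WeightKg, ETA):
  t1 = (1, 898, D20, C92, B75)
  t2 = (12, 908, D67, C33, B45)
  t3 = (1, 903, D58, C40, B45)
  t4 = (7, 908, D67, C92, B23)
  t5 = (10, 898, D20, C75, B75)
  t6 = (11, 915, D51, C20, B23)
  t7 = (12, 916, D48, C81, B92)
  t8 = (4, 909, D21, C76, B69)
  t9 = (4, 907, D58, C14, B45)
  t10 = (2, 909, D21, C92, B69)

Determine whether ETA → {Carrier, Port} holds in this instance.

ETA=B75: rows 1, 5 → {Carrier,Port} = (898, D20), (898, D20) ✓
ETA=B45: rows 2, 3, 9 → {Carrier,Port} takes values {(908, D67), (903, D58), (907, D58)} — violation
ETA=B23: rows 4, 6 → {Carrier,Port} takes values {(908, D67), (915, D51)} — violation
ETA=B92: row 7 → {Carrier,Port} = (916, D48) ✓
ETA=B69: rows 8, 10 → {Carrier,Port} = (909, D21), (909, D21) ✓
Two rows agree on ETA but differ on {Carrier, Port}, so ETA → {Carrier, Port} does not hold.

No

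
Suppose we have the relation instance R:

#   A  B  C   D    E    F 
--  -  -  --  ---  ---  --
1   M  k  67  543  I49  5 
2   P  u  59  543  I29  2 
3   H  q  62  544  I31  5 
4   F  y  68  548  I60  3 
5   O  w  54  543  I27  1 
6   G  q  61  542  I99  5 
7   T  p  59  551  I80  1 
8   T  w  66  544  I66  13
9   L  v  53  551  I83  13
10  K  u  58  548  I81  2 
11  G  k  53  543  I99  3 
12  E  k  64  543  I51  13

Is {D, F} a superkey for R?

Yes

All 12 rows have distinct {D, F} values, so {D, F} → (all attributes) holds and {D, F} is a superkey.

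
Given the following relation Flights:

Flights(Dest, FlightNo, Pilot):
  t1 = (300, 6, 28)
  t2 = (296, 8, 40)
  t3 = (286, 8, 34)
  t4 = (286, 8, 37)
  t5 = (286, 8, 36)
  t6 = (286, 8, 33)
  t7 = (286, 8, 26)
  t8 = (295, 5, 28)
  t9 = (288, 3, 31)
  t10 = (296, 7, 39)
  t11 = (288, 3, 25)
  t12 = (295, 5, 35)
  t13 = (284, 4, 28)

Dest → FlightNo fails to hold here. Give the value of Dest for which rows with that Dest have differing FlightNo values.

Dest=300: row 1 → FlightNo = 6 ✓
Dest=296: rows 2, 10 → FlightNo takes values {8, 7} — violation
Dest=286: rows 3, 4, 5, 6, 7 → FlightNo = 8, 8, 8, 8, 8 ✓
Dest=295: rows 8, 12 → FlightNo = 5, 5 ✓
Dest=288: rows 9, 11 → FlightNo = 3, 3 ✓
Dest=284: row 13 → FlightNo = 4 ✓
The only Dest value with inconsistent FlightNo is Dest=296.

296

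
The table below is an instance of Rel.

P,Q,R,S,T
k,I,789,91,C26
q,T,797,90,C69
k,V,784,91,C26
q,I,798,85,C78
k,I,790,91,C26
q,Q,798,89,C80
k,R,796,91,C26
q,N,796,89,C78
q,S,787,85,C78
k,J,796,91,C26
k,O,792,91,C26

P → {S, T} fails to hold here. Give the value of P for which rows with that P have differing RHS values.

q

P=k: 6 rows → {S,T} = (91, C26), (91, C26), (91, C26), (91, C26), (91, C26), (91, C26) ✓
P=q: 5 rows → {S,T} takes values {(90, C69), (85, C78), (89, C80), (89, C78)} — violation
The only P value with inconsistent RHS is P=q.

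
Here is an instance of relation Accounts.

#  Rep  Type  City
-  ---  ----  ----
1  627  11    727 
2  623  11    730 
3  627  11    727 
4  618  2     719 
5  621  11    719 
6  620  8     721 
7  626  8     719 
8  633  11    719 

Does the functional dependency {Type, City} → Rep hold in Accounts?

(Type=11, City=727): rows 1, 3 → Rep = 627, 627 ✓
(Type=11, City=730): row 2 → Rep = 623 ✓
(Type=2, City=719): row 4 → Rep = 618 ✓
(Type=11, City=719): rows 5, 8 → Rep takes values {621, 633} — violation
(Type=8, City=721): row 6 → Rep = 620 ✓
(Type=8, City=719): row 7 → Rep = 626 ✓
Two rows agree on {Type, City} but differ on Rep, so {Type, City} → Rep does not hold.

No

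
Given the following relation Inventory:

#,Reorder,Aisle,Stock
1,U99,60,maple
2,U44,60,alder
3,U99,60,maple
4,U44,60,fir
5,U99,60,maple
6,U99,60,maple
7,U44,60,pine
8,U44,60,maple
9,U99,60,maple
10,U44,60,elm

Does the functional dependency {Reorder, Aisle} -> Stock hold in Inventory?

(Reorder=U99, Aisle=60): rows 1, 3, 5, 6, 9 → Stock = maple, maple, maple, maple, maple ✓
(Reorder=U44, Aisle=60): rows 2, 4, 7, 8, 10 → Stock takes values {alder, fir, pine, maple, elm} — violation
Two rows agree on {Reorder, Aisle} but differ on Stock, so {Reorder, Aisle} -> Stock does not hold.

No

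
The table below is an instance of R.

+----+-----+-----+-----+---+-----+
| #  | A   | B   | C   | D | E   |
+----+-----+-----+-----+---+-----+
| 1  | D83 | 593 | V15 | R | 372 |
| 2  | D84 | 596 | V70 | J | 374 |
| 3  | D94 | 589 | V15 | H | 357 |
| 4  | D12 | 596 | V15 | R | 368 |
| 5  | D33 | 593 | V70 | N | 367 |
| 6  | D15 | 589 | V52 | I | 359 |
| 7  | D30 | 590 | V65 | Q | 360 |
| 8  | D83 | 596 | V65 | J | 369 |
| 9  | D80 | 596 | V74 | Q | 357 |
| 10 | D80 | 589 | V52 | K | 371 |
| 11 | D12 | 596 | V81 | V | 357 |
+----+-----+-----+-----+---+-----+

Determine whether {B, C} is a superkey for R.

Rows 6 and 10 have the same {B, C} value (B=589, C=V52) but are distinct tuples, so {B, C} does not determine every attribute — not a superkey.

No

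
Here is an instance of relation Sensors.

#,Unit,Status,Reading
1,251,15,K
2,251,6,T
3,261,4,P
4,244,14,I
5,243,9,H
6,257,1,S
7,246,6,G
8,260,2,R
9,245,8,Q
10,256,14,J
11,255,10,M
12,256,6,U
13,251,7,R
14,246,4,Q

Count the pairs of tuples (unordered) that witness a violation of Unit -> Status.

Unit=251: violating pairs (1,2), (1,13), (2,13) — 3 pairs.
Unit=246: violating pairs (7,14) — 1 pair.
Unit=256: violating pairs (10,12) — 1 pair.

5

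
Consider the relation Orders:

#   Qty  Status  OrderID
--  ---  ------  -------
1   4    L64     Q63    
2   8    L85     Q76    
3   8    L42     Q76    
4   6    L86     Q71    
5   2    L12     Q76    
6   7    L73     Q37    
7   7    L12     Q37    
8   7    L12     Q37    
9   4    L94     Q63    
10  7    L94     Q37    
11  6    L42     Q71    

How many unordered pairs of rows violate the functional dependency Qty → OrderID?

0

Qty=4: all 2 rows agree on OrderID — 0 pairs.
Qty=8: all 2 rows agree on OrderID — 0 pairs.
Qty=6: all 2 rows agree on OrderID — 0 pairs.
Qty=7: all 4 rows agree on OrderID — 0 pairs.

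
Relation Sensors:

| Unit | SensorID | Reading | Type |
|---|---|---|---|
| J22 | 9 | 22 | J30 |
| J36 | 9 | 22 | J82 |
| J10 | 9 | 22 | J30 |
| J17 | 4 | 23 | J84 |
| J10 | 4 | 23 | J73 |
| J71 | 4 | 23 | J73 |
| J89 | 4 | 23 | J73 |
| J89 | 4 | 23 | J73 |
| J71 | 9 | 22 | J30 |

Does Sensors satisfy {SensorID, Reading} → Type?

No

(SensorID=9, Reading=22): 4 rows → Type takes values {J30, J82} — violation
(SensorID=4, Reading=23): 5 rows → Type takes values {J84, J73} — violation
Two rows agree on {SensorID, Reading} but differ on Type, so {SensorID, Reading} → Type does not hold.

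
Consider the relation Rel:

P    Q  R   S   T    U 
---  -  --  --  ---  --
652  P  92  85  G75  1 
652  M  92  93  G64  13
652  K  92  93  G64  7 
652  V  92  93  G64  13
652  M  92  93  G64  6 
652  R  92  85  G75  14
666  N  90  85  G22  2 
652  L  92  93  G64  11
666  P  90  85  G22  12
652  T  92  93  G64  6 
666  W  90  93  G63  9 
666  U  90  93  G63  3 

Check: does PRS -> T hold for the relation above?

Yes

(P=652, R=92, S=85): 2 rows → T = G75, G75 ✓
(P=652, R=92, S=93): 6 rows → T = G64, G64, G64, G64, G64, G64 ✓
(P=666, R=90, S=85): 2 rows → T = G22, G22 ✓
(P=666, R=90, S=93): 2 rows → T = G63, G63 ✓
Every PRS value is associated with a single T value, so PRS -> T holds.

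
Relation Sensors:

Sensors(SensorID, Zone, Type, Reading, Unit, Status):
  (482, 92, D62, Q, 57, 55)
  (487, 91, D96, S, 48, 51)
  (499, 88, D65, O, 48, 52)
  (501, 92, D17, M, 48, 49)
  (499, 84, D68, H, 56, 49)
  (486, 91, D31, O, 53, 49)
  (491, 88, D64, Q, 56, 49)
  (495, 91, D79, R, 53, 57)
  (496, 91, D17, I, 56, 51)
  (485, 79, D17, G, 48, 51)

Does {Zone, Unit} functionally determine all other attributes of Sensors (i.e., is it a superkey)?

No

Two distinct rows share (Zone=91, Unit=53), so {Zone, Unit} does not determine every attribute — not a superkey.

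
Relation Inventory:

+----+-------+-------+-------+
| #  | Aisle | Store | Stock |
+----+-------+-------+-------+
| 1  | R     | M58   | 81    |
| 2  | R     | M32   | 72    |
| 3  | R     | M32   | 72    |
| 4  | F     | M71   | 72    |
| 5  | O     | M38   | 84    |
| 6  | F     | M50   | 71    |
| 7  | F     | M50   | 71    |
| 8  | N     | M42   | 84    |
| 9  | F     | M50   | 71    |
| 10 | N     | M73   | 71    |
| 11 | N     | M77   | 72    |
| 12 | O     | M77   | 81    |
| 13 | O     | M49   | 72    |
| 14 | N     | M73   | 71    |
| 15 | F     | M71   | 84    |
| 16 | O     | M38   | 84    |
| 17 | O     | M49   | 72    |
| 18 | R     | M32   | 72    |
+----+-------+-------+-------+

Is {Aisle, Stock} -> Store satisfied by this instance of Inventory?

(Aisle=R, Stock=81): row 1 → Store = M58 ✓
(Aisle=R, Stock=72): rows 2, 3, 18 → Store = M32, M32, M32 ✓
(Aisle=F, Stock=72): row 4 → Store = M71 ✓
(Aisle=O, Stock=84): rows 5, 16 → Store = M38, M38 ✓
(Aisle=F, Stock=71): rows 6, 7, 9 → Store = M50, M50, M50 ✓
(Aisle=N, Stock=84): row 8 → Store = M42 ✓
(Aisle=N, Stock=71): rows 10, 14 → Store = M73, M73 ✓
(Aisle=N, Stock=72): row 11 → Store = M77 ✓
(Aisle=O, Stock=81): row 12 → Store = M77 ✓
(Aisle=O, Stock=72): rows 13, 17 → Store = M49, M49 ✓
(Aisle=F, Stock=84): row 15 → Store = M71 ✓
Every {Aisle, Stock} value is associated with a single Store value, so {Aisle, Stock} -> Store holds.

Yes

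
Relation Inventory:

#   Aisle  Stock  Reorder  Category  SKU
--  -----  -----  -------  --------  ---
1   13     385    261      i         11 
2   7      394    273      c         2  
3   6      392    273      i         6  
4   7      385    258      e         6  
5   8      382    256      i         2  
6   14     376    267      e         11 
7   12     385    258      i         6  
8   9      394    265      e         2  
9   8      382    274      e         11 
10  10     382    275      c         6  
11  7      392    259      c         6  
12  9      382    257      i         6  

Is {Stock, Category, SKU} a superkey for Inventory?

Yes

All 12 rows have distinct {Stock, Category, SKU} values, so {Stock, Category, SKU} → (all attributes) holds and {Stock, Category, SKU} is a superkey.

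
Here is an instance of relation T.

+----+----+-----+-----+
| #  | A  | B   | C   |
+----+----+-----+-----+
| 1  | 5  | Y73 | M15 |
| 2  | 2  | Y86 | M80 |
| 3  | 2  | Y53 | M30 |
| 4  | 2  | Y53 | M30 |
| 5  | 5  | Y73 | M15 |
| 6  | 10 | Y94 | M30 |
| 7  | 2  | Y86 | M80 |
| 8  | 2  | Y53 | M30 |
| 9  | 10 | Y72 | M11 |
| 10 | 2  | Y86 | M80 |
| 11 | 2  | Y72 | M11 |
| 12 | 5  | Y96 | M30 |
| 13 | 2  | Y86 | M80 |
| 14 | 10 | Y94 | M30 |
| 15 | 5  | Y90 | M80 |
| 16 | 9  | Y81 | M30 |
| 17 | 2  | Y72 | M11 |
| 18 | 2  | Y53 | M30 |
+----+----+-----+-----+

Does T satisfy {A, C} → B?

(A=5, C=M15): rows 1, 5 → B = Y73, Y73 ✓
(A=2, C=M80): rows 2, 7, 10, 13 → B = Y86, Y86, Y86, Y86 ✓
(A=2, C=M30): rows 3, 4, 8, 18 → B = Y53, Y53, Y53, Y53 ✓
(A=10, C=M30): rows 6, 14 → B = Y94, Y94 ✓
(A=10, C=M11): row 9 → B = Y72 ✓
(A=2, C=M11): rows 11, 17 → B = Y72, Y72 ✓
(A=5, C=M30): row 12 → B = Y96 ✓
(A=5, C=M80): row 15 → B = Y90 ✓
(A=9, C=M30): row 16 → B = Y81 ✓
Every {A, C} value is associated with a single B value, so {A, C} → B holds.

Yes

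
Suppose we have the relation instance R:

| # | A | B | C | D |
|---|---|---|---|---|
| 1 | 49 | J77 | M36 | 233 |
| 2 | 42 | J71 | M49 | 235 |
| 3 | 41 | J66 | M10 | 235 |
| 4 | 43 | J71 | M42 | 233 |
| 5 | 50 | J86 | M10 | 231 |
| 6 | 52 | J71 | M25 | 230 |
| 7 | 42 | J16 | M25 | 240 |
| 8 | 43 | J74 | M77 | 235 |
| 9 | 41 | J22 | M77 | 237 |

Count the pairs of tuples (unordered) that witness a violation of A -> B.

3

A=42: violating pairs (2,7) — 1 pair.
A=41: violating pairs (3,9) — 1 pair.
A=43: violating pairs (4,8) — 1 pair.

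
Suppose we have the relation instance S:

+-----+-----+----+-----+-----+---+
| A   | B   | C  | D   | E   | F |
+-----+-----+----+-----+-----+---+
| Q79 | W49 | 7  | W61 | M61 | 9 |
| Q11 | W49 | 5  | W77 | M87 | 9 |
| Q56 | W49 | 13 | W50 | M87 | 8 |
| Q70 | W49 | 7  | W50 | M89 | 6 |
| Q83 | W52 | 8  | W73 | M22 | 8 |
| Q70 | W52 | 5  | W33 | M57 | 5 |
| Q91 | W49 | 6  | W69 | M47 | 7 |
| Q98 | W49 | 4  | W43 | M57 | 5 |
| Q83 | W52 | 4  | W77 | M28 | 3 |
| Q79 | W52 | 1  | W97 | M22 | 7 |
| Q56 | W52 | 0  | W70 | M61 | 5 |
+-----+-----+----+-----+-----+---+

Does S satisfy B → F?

No

B=W49: 6 rows → F takes values {9, 8, 6, 7, 5} — violation
B=W52: 5 rows → F takes values {8, 5, 3, 7} — violation
Two rows agree on B but differ on F, so B → F does not hold.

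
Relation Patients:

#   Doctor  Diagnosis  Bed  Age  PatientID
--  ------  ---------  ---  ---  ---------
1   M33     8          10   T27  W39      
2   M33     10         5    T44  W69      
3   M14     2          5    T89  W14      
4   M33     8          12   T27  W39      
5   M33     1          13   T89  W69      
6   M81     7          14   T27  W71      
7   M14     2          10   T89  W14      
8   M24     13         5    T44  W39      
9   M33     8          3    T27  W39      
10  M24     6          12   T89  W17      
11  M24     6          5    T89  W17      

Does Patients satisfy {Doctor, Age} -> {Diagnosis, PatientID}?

Yes

(Doctor=M33, Age=T27): rows 1, 4, 9 → {Diagnosis,PatientID} = (8, W39), (8, W39), (8, W39) ✓
(Doctor=M33, Age=T44): row 2 → {Diagnosis,PatientID} = (10, W69) ✓
(Doctor=M14, Age=T89): rows 3, 7 → {Diagnosis,PatientID} = (2, W14), (2, W14) ✓
(Doctor=M33, Age=T89): row 5 → {Diagnosis,PatientID} = (1, W69) ✓
(Doctor=M81, Age=T27): row 6 → {Diagnosis,PatientID} = (7, W71) ✓
(Doctor=M24, Age=T44): row 8 → {Diagnosis,PatientID} = (13, W39) ✓
(Doctor=M24, Age=T89): rows 10, 11 → {Diagnosis,PatientID} = (6, W17), (6, W17) ✓
Every {Doctor, Age} value is associated with a single {Diagnosis, PatientID} value, so {Doctor, Age} -> {Diagnosis, PatientID} holds.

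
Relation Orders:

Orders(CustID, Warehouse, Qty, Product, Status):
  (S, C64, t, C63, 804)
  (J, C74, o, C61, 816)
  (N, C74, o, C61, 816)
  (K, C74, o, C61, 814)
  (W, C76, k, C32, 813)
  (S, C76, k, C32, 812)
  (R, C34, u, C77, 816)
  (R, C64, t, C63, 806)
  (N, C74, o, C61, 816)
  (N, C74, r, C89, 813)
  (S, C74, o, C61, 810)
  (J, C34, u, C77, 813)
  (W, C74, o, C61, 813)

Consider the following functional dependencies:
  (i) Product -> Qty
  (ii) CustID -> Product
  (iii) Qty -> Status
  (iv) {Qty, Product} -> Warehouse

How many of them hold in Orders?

2

(i) Product -> Qty: every LHS value maps to a single RHS value — holds.
(ii) CustID -> Product: CustID=S: 3 rows → Product takes values {C63, C32, C61} — violation; CustID=J: 2 rows → Product takes values {C61, C77} — violation; CustID=N: 3 rows → Product takes values {C61, C89} — violation; CustID=W: 2 rows → Product takes values {C32, C61} — violation; CustID=R: 2 rows → Product takes values {C77, C63} — violation — fails.
(iii) Qty -> Status: Qty=t: 2 rows → Status takes values {804, 806} — violation; Qty=o: 6 rows → Status takes values {816, 814, 810, 813} — violation; Qty=k: 2 rows → Status takes values {813, 812} — violation; Qty=u: 2 rows → Status takes values {816, 813} — violation — fails.
(iv) {Qty, Product} -> Warehouse: every LHS value maps to a single RHS value — holds.
2 of the 4 dependencies hold.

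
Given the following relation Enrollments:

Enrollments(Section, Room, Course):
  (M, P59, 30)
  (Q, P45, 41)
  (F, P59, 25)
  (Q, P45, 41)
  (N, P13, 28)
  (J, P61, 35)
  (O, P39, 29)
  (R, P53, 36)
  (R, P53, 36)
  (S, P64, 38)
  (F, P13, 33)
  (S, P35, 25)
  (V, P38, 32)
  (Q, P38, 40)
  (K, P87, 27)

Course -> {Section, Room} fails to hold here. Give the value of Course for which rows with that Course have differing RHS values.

Course=30: 1 row → {Section,Room} = (M, P59) ✓
Course=41: 2 rows → {Section,Room} = (Q, P45), (Q, P45) ✓
Course=25: 2 rows → {Section,Room} takes values {(F, P59), (S, P35)} — violation
Course=28: 1 row → {Section,Room} = (N, P13) ✓
Course=35: 1 row → {Section,Room} = (J, P61) ✓
Course=29: 1 row → {Section,Room} = (O, P39) ✓
Course=36: 2 rows → {Section,Room} = (R, P53), (R, P53) ✓
Course=38: 1 row → {Section,Room} = (S, P64) ✓
Course=33: 1 row → {Section,Room} = (F, P13) ✓
Course=32: 1 row → {Section,Room} = (V, P38) ✓
Course=40: 1 row → {Section,Room} = (Q, P38) ✓
Course=27: 1 row → {Section,Room} = (K, P87) ✓
The only Course value with inconsistent RHS is Course=25.

25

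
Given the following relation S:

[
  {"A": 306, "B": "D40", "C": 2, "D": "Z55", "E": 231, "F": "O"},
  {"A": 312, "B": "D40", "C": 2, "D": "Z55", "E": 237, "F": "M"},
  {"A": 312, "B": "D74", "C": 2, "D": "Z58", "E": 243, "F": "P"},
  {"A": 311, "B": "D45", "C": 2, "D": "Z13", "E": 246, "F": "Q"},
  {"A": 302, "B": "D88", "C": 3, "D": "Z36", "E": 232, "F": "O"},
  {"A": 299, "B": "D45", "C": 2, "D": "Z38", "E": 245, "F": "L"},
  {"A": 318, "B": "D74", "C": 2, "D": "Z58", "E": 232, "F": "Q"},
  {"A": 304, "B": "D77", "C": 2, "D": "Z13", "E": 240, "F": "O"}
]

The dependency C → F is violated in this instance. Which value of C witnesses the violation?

2

C=2: 7 rows → F takes values {O, M, P, Q, L} — violation
C=3: 1 row → F = O ✓
The only C value with inconsistent F is C=2.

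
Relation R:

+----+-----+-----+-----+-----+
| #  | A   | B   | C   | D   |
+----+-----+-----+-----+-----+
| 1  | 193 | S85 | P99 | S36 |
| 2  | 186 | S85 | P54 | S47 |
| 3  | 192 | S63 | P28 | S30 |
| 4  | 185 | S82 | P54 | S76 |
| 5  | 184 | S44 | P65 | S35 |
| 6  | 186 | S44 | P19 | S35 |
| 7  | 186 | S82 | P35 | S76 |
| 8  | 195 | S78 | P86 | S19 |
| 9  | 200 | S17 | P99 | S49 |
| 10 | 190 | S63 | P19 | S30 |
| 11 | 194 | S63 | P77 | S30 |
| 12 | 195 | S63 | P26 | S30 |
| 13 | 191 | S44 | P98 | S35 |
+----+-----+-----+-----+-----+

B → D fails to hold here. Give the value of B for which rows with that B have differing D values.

S85

B=S85: rows 1, 2 → D takes values {S36, S47} — violation
B=S63: rows 3, 10, 11, 12 → D = S30, S30, S30, S30 ✓
B=S82: rows 4, 7 → D = S76, S76 ✓
B=S44: rows 5, 6, 13 → D = S35, S35, S35 ✓
B=S78: row 8 → D = S19 ✓
B=S17: row 9 → D = S49 ✓
The only B value with inconsistent D is B=S85.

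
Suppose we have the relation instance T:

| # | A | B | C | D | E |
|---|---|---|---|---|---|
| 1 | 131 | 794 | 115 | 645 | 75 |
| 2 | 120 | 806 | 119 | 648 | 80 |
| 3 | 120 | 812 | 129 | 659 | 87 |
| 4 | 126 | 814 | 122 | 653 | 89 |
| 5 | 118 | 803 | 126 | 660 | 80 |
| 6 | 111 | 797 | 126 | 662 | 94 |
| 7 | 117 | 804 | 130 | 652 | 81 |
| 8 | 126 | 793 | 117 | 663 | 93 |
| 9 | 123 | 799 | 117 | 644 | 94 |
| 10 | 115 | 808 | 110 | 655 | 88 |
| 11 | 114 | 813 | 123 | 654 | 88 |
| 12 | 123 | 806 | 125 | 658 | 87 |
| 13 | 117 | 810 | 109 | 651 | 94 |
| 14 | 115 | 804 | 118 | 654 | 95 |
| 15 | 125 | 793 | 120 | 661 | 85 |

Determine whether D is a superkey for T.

Rows 11 and 14 have the same D value D=654 but are distinct tuples, so D does not determine every attribute — not a superkey.

No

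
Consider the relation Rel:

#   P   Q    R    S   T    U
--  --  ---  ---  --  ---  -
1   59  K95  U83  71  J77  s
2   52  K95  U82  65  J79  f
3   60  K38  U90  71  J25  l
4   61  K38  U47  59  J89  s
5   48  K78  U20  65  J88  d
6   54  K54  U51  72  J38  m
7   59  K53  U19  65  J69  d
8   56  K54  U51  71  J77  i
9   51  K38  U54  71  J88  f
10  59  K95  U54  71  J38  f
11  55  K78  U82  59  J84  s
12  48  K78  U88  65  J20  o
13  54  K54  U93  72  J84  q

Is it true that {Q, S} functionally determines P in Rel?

(Q=K95, S=71): rows 1, 10 → P = 59, 59 ✓
(Q=K95, S=65): row 2 → P = 52 ✓
(Q=K38, S=71): rows 3, 9 → P takes values {60, 51} — violation
(Q=K38, S=59): row 4 → P = 61 ✓
(Q=K78, S=65): rows 5, 12 → P = 48, 48 ✓
(Q=K54, S=72): rows 6, 13 → P = 54, 54 ✓
(Q=K53, S=65): row 7 → P = 59 ✓
(Q=K54, S=71): row 8 → P = 56 ✓
(Q=K78, S=59): row 11 → P = 55 ✓
Two rows agree on {Q, S} but differ on P, so {Q, S} → P does not hold.

No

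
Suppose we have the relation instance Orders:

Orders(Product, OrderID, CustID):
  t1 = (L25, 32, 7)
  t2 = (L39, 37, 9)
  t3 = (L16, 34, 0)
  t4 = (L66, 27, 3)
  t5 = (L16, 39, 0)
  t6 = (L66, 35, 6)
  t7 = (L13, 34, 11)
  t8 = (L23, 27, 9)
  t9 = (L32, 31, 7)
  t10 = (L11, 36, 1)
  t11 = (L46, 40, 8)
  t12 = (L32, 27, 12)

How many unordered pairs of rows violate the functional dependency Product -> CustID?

Product=L16: all 2 rows agree on CustID — 0 pairs.
Product=L66: violating pairs (4,6) — 1 pair.
Product=L32: violating pairs (9,12) — 1 pair.

2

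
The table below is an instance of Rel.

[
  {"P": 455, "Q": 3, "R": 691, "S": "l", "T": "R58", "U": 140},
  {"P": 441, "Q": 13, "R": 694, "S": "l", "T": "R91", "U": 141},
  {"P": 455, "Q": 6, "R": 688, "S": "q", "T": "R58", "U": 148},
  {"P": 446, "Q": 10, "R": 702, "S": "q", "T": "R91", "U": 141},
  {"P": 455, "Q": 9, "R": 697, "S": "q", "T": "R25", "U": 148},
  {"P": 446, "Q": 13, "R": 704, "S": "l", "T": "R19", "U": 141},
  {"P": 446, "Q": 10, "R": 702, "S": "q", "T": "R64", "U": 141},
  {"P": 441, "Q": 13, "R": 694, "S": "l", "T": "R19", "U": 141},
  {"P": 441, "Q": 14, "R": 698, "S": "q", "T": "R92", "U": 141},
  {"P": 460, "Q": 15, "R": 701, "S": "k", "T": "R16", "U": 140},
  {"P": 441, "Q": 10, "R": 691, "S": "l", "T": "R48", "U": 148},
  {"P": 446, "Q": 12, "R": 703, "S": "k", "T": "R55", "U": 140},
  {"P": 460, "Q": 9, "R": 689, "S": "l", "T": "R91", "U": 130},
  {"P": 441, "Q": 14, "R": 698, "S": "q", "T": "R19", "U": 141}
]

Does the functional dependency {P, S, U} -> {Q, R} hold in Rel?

No

(P=455, S=l, U=140): 1 row → {Q,R} = (3, 691) ✓
(P=441, S=l, U=141): 2 rows → {Q,R} = (13, 694), (13, 694) ✓
(P=455, S=q, U=148): 2 rows → {Q,R} takes values {(6, 688), (9, 697)} — violation
(P=446, S=q, U=141): 2 rows → {Q,R} = (10, 702), (10, 702) ✓
(P=446, S=l, U=141): 1 row → {Q,R} = (13, 704) ✓
(P=441, S=q, U=141): 2 rows → {Q,R} = (14, 698), (14, 698) ✓
(P=460, S=k, U=140): 1 row → {Q,R} = (15, 701) ✓
(P=441, S=l, U=148): 1 row → {Q,R} = (10, 691) ✓
(P=446, S=k, U=140): 1 row → {Q,R} = (12, 703) ✓
(P=460, S=l, U=130): 1 row → {Q,R} = (9, 689) ✓
Two rows agree on {P, S, U} but differ on {Q, R}, so {P, S, U} -> {Q, R} does not hold.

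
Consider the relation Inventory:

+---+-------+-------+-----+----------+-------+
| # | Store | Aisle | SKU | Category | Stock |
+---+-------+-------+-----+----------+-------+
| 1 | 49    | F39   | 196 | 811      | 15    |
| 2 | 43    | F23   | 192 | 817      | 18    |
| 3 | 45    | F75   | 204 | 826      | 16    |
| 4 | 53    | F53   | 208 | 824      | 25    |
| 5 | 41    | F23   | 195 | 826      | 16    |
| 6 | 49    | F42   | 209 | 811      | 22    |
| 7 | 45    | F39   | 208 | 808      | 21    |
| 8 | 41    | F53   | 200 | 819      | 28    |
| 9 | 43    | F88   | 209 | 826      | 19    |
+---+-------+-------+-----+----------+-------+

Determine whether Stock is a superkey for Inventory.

Rows 3 and 5 have the same Stock value Stock=16 but are distinct tuples, so Stock does not determine every attribute — not a superkey.

No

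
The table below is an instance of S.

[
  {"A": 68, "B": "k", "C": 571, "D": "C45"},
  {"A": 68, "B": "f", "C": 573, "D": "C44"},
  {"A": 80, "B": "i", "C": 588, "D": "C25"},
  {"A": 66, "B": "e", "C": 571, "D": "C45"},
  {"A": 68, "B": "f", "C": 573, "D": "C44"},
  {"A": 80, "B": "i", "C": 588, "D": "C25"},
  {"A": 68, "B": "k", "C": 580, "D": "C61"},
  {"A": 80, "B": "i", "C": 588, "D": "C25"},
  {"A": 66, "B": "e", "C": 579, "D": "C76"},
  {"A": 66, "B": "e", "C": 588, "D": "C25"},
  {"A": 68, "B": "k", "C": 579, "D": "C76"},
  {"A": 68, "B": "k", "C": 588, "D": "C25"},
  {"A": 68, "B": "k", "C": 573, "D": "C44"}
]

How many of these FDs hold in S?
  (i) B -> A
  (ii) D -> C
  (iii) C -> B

2

(i) B -> A: every LHS value maps to a single RHS value — holds.
(ii) D -> C: every LHS value maps to a single RHS value — holds.
(iii) C -> B: C=571: 2 rows → B takes values {k, e} — violation; C=573: 3 rows → B takes values {f, k} — violation; C=588: 5 rows → B takes values {i, e, k} — violation; C=579: 2 rows → B takes values {e, k} — violation — fails.
2 of the 3 dependencies hold.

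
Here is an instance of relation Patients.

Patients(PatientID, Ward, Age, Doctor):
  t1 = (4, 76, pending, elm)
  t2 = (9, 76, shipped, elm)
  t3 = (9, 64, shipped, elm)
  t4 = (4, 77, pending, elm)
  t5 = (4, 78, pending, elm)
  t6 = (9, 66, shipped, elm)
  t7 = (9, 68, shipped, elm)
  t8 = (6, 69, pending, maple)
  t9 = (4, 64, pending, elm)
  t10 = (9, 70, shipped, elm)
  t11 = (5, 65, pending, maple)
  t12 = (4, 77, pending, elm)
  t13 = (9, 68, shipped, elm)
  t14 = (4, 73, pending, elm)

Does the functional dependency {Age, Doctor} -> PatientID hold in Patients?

No

(Age=pending, Doctor=elm): rows 1, 4, 5, 9, 12, 14 → PatientID = 4, 4, 4, 4, 4, 4 ✓
(Age=shipped, Doctor=elm): rows 2, 3, 6, 7, 10, 13 → PatientID = 9, 9, 9, 9, 9, 9 ✓
(Age=pending, Doctor=maple): rows 8, 11 → PatientID takes values {6, 5} — violation
Two rows agree on {Age, Doctor} but differ on PatientID, so {Age, Doctor} -> PatientID does not hold.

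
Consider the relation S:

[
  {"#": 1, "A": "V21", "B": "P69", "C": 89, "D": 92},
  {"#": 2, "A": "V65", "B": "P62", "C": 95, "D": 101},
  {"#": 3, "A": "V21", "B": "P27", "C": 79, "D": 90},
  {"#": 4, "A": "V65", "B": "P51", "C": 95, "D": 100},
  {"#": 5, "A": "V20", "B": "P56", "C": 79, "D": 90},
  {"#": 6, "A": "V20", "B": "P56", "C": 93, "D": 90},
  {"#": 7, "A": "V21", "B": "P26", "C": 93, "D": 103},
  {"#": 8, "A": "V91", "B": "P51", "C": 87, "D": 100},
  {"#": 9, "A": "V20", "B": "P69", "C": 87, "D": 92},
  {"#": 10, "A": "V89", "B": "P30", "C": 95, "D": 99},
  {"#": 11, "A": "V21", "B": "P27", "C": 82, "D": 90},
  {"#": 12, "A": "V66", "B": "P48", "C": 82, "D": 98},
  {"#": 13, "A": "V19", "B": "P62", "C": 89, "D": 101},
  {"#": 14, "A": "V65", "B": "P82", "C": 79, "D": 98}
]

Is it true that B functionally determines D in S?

Yes

B=P69: rows 1, 9 → D = 92, 92 ✓
B=P62: rows 2, 13 → D = 101, 101 ✓
B=P27: rows 3, 11 → D = 90, 90 ✓
B=P51: rows 4, 8 → D = 100, 100 ✓
B=P56: rows 5, 6 → D = 90, 90 ✓
B=P26: row 7 → D = 103 ✓
B=P30: row 10 → D = 99 ✓
B=P48: row 12 → D = 98 ✓
B=P82: row 14 → D = 98 ✓
Every B value is associated with a single D value, so B -> D holds.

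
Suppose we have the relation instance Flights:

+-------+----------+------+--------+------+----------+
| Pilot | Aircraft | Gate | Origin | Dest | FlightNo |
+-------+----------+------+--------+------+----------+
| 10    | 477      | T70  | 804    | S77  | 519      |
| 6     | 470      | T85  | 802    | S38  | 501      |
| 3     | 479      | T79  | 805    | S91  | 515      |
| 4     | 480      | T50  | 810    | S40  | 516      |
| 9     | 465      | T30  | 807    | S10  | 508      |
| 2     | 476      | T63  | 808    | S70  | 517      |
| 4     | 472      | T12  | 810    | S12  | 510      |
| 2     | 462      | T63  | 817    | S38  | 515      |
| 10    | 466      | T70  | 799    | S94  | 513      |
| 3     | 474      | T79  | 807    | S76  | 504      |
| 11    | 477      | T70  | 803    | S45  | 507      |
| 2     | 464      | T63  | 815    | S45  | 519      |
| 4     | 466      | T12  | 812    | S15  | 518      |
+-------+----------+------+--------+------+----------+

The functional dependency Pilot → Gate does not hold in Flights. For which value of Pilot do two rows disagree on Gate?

4

Pilot=10: 2 rows → Gate = T70, T70 ✓
Pilot=6: 1 row → Gate = T85 ✓
Pilot=3: 2 rows → Gate = T79, T79 ✓
Pilot=4: 3 rows → Gate takes values {T50, T12} — violation
Pilot=9: 1 row → Gate = T30 ✓
Pilot=2: 3 rows → Gate = T63, T63, T63 ✓
Pilot=11: 1 row → Gate = T70 ✓
The only Pilot value with inconsistent Gate is Pilot=4.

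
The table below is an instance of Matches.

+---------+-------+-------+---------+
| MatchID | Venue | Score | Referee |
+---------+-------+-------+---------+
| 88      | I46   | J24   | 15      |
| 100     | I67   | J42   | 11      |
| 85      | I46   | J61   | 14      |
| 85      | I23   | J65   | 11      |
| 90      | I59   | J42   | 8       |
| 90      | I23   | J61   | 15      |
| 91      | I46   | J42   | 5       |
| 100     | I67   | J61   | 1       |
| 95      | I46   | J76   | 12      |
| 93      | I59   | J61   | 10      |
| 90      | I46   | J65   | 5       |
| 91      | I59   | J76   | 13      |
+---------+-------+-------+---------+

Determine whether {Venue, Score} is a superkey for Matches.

All 12 rows have distinct {Venue, Score} values, so {Venue, Score} → (all attributes) holds and {Venue, Score} is a superkey.

Yes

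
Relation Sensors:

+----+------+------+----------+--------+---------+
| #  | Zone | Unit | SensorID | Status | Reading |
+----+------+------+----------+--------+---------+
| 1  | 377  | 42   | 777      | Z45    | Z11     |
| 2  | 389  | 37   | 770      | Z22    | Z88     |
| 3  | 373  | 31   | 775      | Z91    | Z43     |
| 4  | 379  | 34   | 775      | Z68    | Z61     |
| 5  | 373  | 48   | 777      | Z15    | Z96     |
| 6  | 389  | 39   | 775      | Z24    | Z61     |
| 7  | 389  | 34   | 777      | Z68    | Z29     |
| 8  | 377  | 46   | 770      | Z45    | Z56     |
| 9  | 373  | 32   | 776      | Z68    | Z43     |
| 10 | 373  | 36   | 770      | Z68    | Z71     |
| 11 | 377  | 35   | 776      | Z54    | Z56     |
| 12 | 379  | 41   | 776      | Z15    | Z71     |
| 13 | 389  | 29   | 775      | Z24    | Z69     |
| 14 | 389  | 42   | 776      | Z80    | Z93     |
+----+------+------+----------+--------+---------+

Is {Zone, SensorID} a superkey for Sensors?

Rows 6 and 13 have the same {Zone, SensorID} value (Zone=389, SensorID=775) but are distinct tuples, so {Zone, SensorID} does not determine every attribute — not a superkey.

No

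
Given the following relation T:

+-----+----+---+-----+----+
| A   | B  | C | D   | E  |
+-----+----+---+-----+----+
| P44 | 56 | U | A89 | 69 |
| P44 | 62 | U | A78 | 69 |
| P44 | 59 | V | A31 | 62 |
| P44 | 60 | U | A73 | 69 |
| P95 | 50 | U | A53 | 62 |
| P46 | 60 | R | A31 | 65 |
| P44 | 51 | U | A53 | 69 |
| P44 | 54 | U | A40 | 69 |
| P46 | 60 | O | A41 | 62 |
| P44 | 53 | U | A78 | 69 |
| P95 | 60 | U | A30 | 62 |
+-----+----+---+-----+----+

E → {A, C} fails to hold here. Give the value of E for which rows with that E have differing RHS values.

62

E=69: 6 rows → {A,C} = (P44, U), (P44, U), (P44, U), (P44, U), (P44, U), (P44, U) ✓
E=62: 4 rows → {A,C} takes values {(P44, V), (P95, U), (P46, O)} — violation
E=65: 1 row → {A,C} = (P46, R) ✓
The only E value with inconsistent RHS is E=62.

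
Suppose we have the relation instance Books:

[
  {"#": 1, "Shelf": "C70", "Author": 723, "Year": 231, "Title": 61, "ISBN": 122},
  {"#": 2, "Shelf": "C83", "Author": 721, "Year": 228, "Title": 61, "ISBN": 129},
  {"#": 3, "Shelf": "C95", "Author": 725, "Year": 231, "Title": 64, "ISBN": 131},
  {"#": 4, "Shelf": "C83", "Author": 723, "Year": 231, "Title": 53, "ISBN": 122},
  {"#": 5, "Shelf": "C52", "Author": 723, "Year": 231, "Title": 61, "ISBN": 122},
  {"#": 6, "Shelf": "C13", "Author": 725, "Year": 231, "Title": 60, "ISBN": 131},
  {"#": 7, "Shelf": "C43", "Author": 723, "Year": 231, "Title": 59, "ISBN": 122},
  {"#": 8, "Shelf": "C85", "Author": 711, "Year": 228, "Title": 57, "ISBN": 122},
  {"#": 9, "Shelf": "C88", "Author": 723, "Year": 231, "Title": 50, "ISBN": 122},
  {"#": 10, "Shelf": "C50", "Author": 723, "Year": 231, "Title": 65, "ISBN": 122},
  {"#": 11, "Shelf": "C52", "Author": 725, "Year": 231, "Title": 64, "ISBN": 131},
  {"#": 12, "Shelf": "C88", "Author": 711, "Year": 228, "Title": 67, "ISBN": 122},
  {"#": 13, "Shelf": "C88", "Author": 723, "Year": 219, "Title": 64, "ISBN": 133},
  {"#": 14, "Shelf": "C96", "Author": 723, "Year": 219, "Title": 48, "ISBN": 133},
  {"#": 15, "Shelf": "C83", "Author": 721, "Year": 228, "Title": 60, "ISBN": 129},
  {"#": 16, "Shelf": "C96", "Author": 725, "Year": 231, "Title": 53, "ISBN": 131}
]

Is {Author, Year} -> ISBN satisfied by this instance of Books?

Yes

(Author=723, Year=231): rows 1, 4, 5, 7, 9, 10 → ISBN = 122, 122, 122, 122, 122, 122 ✓
(Author=721, Year=228): rows 2, 15 → ISBN = 129, 129 ✓
(Author=725, Year=231): rows 3, 6, 11, 16 → ISBN = 131, 131, 131, 131 ✓
(Author=711, Year=228): rows 8, 12 → ISBN = 122, 122 ✓
(Author=723, Year=219): rows 13, 14 → ISBN = 133, 133 ✓
Every {Author, Year} value is associated with a single ISBN value, so {Author, Year} -> ISBN holds.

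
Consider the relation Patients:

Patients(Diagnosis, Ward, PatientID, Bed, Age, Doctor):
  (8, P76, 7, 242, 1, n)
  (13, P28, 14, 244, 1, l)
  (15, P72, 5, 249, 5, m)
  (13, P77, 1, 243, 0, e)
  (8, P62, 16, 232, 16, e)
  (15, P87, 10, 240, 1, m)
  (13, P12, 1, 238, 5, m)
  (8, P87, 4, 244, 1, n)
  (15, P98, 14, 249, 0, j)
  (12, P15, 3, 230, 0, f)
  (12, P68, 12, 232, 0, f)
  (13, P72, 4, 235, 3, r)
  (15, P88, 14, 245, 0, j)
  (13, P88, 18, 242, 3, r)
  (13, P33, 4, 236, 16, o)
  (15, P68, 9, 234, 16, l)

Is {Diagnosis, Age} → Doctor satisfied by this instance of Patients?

(Diagnosis=8, Age=1): 2 rows → Doctor = n, n ✓
(Diagnosis=13, Age=1): 1 row → Doctor = l ✓
(Diagnosis=15, Age=5): 1 row → Doctor = m ✓
(Diagnosis=13, Age=0): 1 row → Doctor = e ✓
(Diagnosis=8, Age=16): 1 row → Doctor = e ✓
(Diagnosis=15, Age=1): 1 row → Doctor = m ✓
(Diagnosis=13, Age=5): 1 row → Doctor = m ✓
(Diagnosis=15, Age=0): 2 rows → Doctor = j, j ✓
(Diagnosis=12, Age=0): 2 rows → Doctor = f, f ✓
(Diagnosis=13, Age=3): 2 rows → Doctor = r, r ✓
(Diagnosis=13, Age=16): 1 row → Doctor = o ✓
(Diagnosis=15, Age=16): 1 row → Doctor = l ✓
Every {Diagnosis, Age} value is associated with a single Doctor value, so {Diagnosis, Age} → Doctor holds.

Yes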